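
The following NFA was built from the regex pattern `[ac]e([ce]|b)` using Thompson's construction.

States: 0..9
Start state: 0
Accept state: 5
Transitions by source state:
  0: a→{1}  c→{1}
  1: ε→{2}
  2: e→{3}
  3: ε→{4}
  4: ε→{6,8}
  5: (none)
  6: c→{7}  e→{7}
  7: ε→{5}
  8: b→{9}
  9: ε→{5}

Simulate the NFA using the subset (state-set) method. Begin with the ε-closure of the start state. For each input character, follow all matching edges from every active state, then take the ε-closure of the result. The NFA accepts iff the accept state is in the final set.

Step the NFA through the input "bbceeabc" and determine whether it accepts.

start: ε-closure({0}) = {0}
'b' @ 1: {}  — dead — no transitions
rest 'bceeabc' ignored (set empty)
final: {}; accept 5 not in set

Answer: REJECT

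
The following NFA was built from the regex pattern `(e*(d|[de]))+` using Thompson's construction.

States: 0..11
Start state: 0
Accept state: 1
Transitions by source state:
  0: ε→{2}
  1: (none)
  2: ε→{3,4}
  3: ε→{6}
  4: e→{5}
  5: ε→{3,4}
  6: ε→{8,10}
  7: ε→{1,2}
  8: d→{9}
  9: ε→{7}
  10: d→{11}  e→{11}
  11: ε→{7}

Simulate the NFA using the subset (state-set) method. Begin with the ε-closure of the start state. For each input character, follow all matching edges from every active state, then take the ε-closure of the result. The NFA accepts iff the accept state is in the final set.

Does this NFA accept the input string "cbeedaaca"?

start: ε-closure({0}) = {0,2,3,4,6,8,10}
'c' @ 1: {}  — no active states
rest 'beedaaca' ignored (set empty)
end set {} — state 1 not in

Answer: REJECT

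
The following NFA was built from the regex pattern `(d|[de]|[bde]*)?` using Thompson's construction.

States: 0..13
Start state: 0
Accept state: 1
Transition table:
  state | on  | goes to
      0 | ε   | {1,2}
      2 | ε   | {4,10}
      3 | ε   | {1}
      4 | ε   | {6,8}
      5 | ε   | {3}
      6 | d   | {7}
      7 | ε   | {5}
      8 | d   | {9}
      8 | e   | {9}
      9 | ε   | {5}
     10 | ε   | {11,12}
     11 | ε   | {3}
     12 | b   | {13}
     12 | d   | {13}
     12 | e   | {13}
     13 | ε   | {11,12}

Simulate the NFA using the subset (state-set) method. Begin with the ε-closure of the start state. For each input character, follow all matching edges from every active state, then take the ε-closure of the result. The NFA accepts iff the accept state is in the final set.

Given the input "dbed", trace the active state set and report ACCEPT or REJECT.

S₀ = ε-closure({0}) = {0,1,2,3,4,6,8,10,11,12}
'd' @ 1: {1,3,5,7,9,11,12,13}  [accepting]
'b' @ 2: {1,3,11,12,13}  [accepting]
'e' @ 3: {1,3,11,12,13}  [accepting]
'd' @ 4: {1,3,11,12,13}  [accepting]
after full input: {1,3,11,12,13}  (accept=1 in)

Answer: ACCEPT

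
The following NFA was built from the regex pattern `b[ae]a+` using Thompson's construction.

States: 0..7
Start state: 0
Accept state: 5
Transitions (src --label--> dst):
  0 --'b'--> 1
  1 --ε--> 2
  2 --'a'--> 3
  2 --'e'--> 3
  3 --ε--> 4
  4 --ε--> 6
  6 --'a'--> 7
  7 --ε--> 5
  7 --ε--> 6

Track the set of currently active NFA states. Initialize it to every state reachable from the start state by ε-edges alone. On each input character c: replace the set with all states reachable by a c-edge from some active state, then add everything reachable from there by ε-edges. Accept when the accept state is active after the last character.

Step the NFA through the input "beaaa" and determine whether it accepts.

initial (ε-close {0}): {0}
'b' @ 1: {1,2}
'e' @ 2: {3,4,6}
'a' @ 3: {5,6,7}  [accepting]
'a' @ 4: {5,6,7}  [accepting]
'a' @ 5: {5,6,7}  [accepting]
end set {5,6,7} — state 5 in

Answer: ACCEPT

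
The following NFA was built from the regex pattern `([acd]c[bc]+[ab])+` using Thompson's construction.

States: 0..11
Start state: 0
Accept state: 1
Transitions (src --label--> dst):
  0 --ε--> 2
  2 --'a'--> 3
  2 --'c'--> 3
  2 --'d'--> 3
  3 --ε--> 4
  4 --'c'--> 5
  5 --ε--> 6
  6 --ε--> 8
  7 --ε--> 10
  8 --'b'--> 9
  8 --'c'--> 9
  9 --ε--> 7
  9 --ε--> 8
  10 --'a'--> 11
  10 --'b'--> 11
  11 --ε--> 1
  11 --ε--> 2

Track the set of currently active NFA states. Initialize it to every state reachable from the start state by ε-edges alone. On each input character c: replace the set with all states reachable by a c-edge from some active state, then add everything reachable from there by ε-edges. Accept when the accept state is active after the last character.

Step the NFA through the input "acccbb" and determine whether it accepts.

S₀ = ε-closure({0}) = {0,2}
'a' @ 1: {3,4}
'c' @ 2: {5,6,8}
'c' @ 3: {7,8,9,10}
'c' @ 4: {7,8,9,10}
'b' @ 5: {1,2,7,8,9,10,11}  (accept∈set)
'b' @ 6: {1,2,7,8,9,10,11}  (accept∈set)
after full input: {1,2,7,8,9,10,11}  (accept=1 in)

Answer: ACCEPT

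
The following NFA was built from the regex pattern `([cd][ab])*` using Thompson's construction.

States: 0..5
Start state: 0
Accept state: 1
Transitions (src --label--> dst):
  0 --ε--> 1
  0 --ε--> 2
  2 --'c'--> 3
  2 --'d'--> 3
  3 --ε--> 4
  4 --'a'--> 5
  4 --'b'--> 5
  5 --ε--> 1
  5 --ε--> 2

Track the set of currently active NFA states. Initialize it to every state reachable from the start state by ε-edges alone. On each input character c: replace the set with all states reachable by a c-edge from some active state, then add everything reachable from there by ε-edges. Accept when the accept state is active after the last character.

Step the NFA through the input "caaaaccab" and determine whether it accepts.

Answer: REJECT

Derivation:
initial (ε-close {0}): {0,1,2}
'c' @ 1: {3,4}
'a' @ 2: {1,2,5}  ✓accept
'a' @ 3: {}  — dead — no transitions
rest 'aaccab' ignored (set empty)
after full input: {}  (accept=1 not in)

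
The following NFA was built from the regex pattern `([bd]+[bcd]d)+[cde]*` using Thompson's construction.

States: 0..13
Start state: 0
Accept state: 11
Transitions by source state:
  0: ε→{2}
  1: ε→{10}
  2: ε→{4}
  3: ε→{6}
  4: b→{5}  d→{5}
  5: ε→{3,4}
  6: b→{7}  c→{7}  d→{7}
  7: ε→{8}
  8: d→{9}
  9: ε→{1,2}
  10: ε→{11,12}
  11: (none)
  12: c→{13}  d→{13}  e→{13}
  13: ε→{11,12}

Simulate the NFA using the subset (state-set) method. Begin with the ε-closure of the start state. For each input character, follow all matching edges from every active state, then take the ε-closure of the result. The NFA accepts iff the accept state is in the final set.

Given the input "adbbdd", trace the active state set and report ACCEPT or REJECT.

Answer: REJECT

Steps:
initial (ε-close {0}): {0,2,4}
'a' @ 1: {}  — state set empty
rest 'dbbdd' ignored (set empty)
after full input: {}  (accept=11 not in)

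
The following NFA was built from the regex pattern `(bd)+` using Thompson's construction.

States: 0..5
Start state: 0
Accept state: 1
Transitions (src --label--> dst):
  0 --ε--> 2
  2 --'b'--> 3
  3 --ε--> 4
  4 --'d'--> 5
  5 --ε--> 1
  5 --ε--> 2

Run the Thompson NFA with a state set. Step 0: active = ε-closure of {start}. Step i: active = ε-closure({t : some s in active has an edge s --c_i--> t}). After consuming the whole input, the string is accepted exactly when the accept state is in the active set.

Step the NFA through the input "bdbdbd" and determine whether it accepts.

Answer: ACCEPT

Derivation:
S₀ = ε-closure({0}) = {0,2}
'b' @ 1: {3,4}
'd' @ 2: {1,2,5}  (accept∈set)
'b' @ 3: {3,4}
'd' @ 4: {1,2,5}  (accept∈set)
'b' @ 5: {3,4}
'd' @ 6: {1,2,5}  (accept∈set)
final: {1,2,5}; accept 1 in set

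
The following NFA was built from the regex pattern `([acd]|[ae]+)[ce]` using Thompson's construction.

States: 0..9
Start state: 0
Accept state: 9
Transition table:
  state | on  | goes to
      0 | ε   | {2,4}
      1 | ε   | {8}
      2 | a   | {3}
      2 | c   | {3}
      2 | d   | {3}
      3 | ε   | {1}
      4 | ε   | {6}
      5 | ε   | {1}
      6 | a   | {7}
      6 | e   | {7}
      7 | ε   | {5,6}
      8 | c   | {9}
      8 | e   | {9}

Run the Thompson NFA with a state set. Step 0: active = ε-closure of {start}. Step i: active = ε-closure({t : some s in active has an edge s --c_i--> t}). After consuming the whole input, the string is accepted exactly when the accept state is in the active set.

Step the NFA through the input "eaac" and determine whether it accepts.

Answer: ACCEPT

Trace:
S₀ = ε-closure({0}) = {0,2,4,6}
'e' @ 1: {1,5,6,7,8}
'a' @ 2: {1,5,6,7,8}
'a' @ 3: {1,5,6,7,8}
'c' @ 4: {9}  ✓accept
end set {9} — state 9 in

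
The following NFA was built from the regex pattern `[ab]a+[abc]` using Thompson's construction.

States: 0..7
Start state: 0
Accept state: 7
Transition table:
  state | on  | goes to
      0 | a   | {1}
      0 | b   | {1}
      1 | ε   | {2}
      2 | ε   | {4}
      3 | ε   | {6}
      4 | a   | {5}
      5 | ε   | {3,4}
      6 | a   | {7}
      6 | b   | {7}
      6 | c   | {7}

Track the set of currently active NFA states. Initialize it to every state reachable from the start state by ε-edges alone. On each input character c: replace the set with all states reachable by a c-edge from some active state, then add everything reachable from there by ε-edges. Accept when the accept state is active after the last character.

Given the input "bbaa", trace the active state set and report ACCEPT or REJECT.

Answer: REJECT

Steps:
S₀ = ε-closure({0}) = {0}
'b' @ 1: {1,2,4}
'b' @ 2: {}  — no active states
rest 'aa' ignored (set empty)
final: {}; accept 7 not in set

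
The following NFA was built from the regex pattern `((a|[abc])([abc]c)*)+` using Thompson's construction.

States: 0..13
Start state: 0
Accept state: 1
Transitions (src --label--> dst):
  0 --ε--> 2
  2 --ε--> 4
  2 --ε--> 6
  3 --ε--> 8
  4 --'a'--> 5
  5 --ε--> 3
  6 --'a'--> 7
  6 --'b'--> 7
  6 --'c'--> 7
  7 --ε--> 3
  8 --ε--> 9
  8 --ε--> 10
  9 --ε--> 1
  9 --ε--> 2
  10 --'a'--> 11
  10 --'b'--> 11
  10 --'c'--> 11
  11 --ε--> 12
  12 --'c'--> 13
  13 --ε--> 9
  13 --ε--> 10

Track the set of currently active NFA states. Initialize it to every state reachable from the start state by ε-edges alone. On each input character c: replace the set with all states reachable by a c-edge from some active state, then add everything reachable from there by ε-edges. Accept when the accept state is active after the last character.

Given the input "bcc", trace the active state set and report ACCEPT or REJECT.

initial (ε-close {0}): {0,2,4,6}
'b' @ 1: {1,2,3,4,6,7,8,9,10}  (accept∈set)
'c' @ 2: {1,2,3,4,6,7,8,9,10,11,12}  (accept∈set)
'c' @ 3: {1,2,3,4,6,7,8,9,10,11,12,13}  (accept∈set)
after full input: {1,2,3,4,6,7,8,9,10,11,12,13}  (accept=1 in)

Answer: ACCEPT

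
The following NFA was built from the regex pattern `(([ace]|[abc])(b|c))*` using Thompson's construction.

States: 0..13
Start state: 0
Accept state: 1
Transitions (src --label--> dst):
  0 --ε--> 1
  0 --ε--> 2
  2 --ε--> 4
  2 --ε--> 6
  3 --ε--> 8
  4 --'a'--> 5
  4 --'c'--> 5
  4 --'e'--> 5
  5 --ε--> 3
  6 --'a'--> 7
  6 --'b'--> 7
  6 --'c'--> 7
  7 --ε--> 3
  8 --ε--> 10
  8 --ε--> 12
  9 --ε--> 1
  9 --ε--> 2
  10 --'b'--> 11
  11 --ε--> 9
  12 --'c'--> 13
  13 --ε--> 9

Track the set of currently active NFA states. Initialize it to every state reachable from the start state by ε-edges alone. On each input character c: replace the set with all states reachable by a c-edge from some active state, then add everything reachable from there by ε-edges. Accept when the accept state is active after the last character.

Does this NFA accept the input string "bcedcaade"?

S₀ = ε-closure({0}) = {0,1,2,4,6}
'b' @ 1: {3,7,8,10,12}
'c' @ 2: {1,2,4,6,9,13}  ✓accept
'e' @ 3: {3,5,8,10,12}
'd' @ 4: {}  — no active states
rest 'caade' ignored (set empty)
after full input: {}  (accept=1 not in)

Answer: REJECT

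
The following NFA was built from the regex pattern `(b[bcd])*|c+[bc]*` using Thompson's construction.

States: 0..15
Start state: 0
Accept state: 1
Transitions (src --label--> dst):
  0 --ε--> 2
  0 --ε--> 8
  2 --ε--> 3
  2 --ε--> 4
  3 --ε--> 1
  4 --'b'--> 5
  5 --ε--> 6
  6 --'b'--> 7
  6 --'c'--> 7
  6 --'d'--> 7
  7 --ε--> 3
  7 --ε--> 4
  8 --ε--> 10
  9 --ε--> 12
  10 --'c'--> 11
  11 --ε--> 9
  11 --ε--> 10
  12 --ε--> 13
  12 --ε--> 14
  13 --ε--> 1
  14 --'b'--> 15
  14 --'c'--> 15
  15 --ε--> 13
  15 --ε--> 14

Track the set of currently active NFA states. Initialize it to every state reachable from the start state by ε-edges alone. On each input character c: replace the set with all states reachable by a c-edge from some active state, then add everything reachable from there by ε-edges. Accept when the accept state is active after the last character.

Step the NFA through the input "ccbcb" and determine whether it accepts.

start: ε-closure({0}) = {0,1,2,3,4,8,10}
'c' @ 1: {1,9,10,11,12,13,14}  ✓accept
'c' @ 2: {1,9,10,11,12,13,14,15}  ✓accept
'b' @ 3: {1,13,14,15}  ✓accept
'c' @ 4: {1,13,14,15}  ✓accept
'b' @ 5: {1,13,14,15}  ✓accept
final: {1,13,14,15}; accept 1 in set

Answer: ACCEPT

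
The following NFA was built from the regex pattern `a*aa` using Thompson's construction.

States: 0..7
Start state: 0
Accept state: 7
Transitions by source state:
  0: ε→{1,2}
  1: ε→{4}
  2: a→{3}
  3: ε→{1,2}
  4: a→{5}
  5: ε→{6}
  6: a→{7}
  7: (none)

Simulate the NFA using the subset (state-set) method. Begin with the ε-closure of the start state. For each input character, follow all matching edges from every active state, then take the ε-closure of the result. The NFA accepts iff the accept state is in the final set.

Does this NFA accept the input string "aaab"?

start: ε-closure({0}) = {0,1,2,4}
'a' @ 1: {1,2,3,4,5,6}
'a' @ 2: {1,2,3,4,5,6,7}  (accept∈set)
'a' @ 3: {1,2,3,4,5,6,7}  (accept∈set)
'b' @ 4: {}  — no active states
end set {} — state 7 not in

Answer: REJECT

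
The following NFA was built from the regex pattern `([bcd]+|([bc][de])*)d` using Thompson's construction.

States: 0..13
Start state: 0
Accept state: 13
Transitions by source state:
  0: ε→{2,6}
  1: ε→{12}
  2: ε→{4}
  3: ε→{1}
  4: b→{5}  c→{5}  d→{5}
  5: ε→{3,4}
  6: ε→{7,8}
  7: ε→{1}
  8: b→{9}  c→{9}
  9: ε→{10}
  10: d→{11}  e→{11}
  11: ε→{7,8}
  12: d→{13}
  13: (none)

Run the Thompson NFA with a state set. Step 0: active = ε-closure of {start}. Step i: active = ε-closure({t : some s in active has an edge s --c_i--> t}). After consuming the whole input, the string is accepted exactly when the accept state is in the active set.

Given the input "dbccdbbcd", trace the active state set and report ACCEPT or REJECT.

S₀ = ε-closure({0}) = {0,1,2,4,6,7,8,12}
'd' @ 1: {1,3,4,5,12,13}  (accept∈set)
'b' @ 2: {1,3,4,5,12}
'c' @ 3: {1,3,4,5,12}
'c' @ 4: {1,3,4,5,12}
'd' @ 5: {1,3,4,5,12,13}  (accept∈set)
'b' @ 6: {1,3,4,5,12}
'b' @ 7: {1,3,4,5,12}
'c' @ 8: {1,3,4,5,12}
'd' @ 9: {1,3,4,5,12,13}  (accept∈set)
final: {1,3,4,5,12,13}; accept 13 in set

Answer: ACCEPT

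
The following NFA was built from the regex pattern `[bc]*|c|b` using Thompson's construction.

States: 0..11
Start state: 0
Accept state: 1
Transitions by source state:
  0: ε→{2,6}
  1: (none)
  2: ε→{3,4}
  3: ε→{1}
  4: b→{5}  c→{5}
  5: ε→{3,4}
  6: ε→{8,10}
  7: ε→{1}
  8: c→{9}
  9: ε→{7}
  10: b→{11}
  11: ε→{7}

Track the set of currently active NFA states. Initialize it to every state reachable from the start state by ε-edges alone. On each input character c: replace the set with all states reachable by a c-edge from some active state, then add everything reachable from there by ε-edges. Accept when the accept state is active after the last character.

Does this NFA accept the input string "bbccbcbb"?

Answer: ACCEPT

Derivation:
initial (ε-close {0}): {0,1,2,3,4,6,8,10}
'b' @ 1: {1,3,4,5,7,11}  [accepting]
'b' @ 2: {1,3,4,5}  [accepting]
'c' @ 3: {1,3,4,5}  [accepting]
'c' @ 4: {1,3,4,5}  [accepting]
'b' @ 5: {1,3,4,5}  [accepting]
'c' @ 6: {1,3,4,5}  [accepting]
'b' @ 7: {1,3,4,5}  [accepting]
'b' @ 8: {1,3,4,5}  [accepting]
after full input: {1,3,4,5}  (accept=1 in)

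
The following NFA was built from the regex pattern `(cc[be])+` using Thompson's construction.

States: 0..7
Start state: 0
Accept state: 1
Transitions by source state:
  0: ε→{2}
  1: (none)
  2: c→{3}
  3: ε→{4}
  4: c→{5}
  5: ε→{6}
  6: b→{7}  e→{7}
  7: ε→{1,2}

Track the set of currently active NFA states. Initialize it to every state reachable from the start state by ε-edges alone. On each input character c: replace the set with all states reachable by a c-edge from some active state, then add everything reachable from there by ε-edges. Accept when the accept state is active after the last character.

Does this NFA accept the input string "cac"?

S₀ = ε-closure({0}) = {0,2}
'c' @ 1: {3,4}
'a' @ 2: {}  — state set empty
rest 'c' ignored (set empty)
end set {} — state 1 not in

Answer: REJECT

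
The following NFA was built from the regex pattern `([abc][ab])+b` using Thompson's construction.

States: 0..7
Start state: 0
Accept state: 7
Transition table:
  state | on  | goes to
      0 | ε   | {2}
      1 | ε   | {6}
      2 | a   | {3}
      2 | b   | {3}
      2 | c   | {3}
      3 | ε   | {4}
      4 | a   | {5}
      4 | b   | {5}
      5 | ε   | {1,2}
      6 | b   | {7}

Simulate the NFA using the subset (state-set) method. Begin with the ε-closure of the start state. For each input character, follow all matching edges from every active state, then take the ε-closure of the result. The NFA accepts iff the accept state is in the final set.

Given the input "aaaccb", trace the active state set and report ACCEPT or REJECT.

initial (ε-close {0}): {0,2}
'a' @ 1: {3,4}
'a' @ 2: {1,2,5,6}
'a' @ 3: {3,4}
'c' @ 4: {}  — dead — no transitions
rest 'cb' ignored (set empty)
after full input: {}  (accept=7 not in)

Answer: REJECT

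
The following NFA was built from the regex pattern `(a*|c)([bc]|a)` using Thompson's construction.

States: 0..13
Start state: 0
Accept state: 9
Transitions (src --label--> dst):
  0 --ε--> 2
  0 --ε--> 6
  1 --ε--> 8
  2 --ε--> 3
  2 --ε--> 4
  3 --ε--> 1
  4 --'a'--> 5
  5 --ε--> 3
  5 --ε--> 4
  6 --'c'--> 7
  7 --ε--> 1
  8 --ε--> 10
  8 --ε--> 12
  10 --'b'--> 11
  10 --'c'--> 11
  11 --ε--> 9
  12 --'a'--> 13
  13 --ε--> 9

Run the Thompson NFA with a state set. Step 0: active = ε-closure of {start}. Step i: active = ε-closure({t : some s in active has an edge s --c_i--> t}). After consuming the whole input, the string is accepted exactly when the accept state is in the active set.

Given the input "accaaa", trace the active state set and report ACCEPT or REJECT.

initial (ε-close {0}): {0,1,2,3,4,6,8,10,12}
'a' @ 1: {1,3,4,5,8,9,10,12,13}  (accept∈set)
'c' @ 2: {9,11}  (accept∈set)
'c' @ 3: {}  — no active states
rest 'aaa' ignored (set empty)
after full input: {}  (accept=9 not in)

Answer: REJECT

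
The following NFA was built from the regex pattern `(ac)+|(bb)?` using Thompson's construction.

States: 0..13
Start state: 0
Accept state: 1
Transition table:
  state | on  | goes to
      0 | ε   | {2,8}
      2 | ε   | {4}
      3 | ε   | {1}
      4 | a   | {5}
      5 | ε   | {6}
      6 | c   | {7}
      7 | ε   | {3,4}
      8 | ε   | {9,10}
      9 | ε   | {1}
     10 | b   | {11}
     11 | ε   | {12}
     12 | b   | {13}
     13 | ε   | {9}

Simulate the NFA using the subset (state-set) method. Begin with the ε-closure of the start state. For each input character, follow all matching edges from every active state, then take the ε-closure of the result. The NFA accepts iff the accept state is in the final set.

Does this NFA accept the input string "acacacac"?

Answer: ACCEPT

Derivation:
initial (ε-close {0}): {0,1,2,4,8,9,10}
'a' @ 1: {5,6}
'c' @ 2: {1,3,4,7}  ✓accept
'a' @ 3: {5,6}
'c' @ 4: {1,3,4,7}  ✓accept
'a' @ 5: {5,6}
'c' @ 6: {1,3,4,7}  ✓accept
'a' @ 7: {5,6}
'c' @ 8: {1,3,4,7}  ✓accept
end set {1,3,4,7} — state 1 in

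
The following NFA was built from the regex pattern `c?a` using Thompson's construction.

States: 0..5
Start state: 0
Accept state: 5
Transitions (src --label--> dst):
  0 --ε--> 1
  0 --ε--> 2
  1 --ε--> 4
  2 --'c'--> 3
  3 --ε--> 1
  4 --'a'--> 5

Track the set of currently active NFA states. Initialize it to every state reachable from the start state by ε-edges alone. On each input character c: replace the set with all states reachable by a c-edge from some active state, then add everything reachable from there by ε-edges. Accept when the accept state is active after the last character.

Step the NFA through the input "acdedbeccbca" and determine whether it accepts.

Answer: REJECT

Steps:
initial (ε-close {0}): {0,1,2,4}
'a' @ 1: {5}  [accepting]
'c' @ 2: {}  — no active states
rest 'dedbeccbca' ignored (set empty)
final: {}; accept 5 not in set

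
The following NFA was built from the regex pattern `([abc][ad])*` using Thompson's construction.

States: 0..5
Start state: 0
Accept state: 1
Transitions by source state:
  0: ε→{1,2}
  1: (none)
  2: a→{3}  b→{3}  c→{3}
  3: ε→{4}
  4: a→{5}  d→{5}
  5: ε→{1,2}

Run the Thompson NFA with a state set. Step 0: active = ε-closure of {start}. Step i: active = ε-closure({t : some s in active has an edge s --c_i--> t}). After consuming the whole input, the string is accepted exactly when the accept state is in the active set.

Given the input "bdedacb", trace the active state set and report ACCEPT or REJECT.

start: ε-closure({0}) = {0,1,2}
'b' @ 1: {3,4}
'd' @ 2: {1,2,5}  ✓accept
'e' @ 3: {}  — no active states
rest 'dacb' ignored (set empty)
end set {} — state 1 not in

Answer: REJECT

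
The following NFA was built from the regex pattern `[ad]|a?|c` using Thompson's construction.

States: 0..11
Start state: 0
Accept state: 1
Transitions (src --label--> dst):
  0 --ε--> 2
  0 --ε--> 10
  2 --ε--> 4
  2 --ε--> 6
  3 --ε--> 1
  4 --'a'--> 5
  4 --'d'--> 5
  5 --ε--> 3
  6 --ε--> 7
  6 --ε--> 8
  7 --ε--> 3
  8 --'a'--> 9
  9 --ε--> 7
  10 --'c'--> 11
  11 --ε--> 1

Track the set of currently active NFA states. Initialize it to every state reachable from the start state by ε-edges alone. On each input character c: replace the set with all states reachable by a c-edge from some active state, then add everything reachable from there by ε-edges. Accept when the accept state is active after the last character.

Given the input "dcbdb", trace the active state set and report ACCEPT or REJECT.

start: ε-closure({0}) = {0,1,2,3,4,6,7,8,10}
'd' @ 1: {1,3,5}  ✓accept
'c' @ 2: {}  — dead — no transitions
rest 'bdb' ignored (set empty)
final: {}; accept 1 not in set

Answer: REJECT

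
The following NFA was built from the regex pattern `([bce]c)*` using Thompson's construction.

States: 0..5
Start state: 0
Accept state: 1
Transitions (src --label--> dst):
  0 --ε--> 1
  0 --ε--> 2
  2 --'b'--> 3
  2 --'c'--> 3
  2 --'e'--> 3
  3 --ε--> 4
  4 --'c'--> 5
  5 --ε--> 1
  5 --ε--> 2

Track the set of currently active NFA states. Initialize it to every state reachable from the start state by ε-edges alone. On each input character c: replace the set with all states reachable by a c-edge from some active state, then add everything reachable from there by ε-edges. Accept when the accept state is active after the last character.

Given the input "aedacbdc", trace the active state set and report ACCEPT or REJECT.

S₀ = ε-closure({0}) = {0,1,2}
'a' @ 1: {}  — state set empty
rest 'edacbdc' ignored (set empty)
end set {} — state 1 not in

Answer: REJECT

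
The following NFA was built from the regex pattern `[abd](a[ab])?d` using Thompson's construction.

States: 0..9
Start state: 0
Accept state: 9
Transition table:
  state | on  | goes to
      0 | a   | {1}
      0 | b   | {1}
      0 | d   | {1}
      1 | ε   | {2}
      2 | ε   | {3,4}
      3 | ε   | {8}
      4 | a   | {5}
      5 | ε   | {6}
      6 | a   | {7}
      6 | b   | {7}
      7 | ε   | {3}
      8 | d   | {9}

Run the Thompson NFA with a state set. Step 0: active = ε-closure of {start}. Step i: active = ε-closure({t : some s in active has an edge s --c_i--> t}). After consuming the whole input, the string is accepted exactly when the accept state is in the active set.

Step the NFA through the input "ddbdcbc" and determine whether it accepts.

Answer: REJECT

Derivation:
start: ε-closure({0}) = {0}
'd' @ 1: {1,2,3,4,8}
'd' @ 2: {9}  (accept∈set)
'b' @ 3: {}  — no active states
rest 'dcbc' ignored (set empty)
after full input: {}  (accept=9 not in)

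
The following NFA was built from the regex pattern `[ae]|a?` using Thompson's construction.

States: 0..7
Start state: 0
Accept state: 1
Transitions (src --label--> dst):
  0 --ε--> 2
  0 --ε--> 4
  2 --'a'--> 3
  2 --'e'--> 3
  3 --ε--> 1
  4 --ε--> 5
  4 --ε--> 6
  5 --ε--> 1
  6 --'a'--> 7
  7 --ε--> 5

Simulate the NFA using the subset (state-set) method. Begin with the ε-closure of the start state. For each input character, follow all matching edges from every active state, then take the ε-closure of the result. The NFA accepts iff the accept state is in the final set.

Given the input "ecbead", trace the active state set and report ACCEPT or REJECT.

Answer: REJECT

Trace:
start: ε-closure({0}) = {0,1,2,4,5,6}
'e' @ 1: {1,3}  [accepting]
'c' @ 2: {}  — no active states
rest 'bead' ignored (set empty)
final: {}; accept 1 not in set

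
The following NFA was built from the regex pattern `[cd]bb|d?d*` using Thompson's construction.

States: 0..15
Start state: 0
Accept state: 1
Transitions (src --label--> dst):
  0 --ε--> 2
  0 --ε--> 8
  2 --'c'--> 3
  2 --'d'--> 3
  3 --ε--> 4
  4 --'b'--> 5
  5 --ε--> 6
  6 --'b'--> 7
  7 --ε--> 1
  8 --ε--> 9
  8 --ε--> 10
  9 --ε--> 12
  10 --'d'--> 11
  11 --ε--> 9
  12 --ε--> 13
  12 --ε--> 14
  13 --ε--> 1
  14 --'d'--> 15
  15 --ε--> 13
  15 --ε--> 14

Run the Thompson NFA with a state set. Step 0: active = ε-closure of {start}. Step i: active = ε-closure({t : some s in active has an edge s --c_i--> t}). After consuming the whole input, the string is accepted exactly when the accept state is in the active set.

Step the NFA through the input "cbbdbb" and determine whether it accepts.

Answer: REJECT

Trace:
start: ε-closure({0}) = {0,1,2,8,9,10,12,13,14}
'c' @ 1: {3,4}
'b' @ 2: {5,6}
'b' @ 3: {1,7}  (accept∈set)
'd' @ 4: {}  — no active states
rest 'bb' ignored (set empty)
after full input: {}  (accept=1 not in)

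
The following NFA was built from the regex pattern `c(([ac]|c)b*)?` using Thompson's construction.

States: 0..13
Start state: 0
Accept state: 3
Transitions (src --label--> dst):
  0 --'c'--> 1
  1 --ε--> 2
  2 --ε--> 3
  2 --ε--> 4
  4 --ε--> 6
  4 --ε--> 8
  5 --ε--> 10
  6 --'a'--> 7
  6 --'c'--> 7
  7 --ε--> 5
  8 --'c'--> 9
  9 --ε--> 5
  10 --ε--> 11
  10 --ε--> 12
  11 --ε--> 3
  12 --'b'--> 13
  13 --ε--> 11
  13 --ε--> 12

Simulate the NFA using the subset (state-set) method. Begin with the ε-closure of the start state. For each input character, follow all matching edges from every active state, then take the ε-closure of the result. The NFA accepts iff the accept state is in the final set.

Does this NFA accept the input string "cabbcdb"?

Answer: REJECT

Trace:
S₀ = ε-closure({0}) = {0}
'c' @ 1: {1,2,3,4,6,8}  [accepting]
'a' @ 2: {3,5,7,10,11,12}  [accepting]
'b' @ 3: {3,11,12,13}  [accepting]
'b' @ 4: {3,11,12,13}  [accepting]
'c' @ 5: {}  — state set empty
rest 'db' ignored (set empty)
final: {}; accept 3 not in set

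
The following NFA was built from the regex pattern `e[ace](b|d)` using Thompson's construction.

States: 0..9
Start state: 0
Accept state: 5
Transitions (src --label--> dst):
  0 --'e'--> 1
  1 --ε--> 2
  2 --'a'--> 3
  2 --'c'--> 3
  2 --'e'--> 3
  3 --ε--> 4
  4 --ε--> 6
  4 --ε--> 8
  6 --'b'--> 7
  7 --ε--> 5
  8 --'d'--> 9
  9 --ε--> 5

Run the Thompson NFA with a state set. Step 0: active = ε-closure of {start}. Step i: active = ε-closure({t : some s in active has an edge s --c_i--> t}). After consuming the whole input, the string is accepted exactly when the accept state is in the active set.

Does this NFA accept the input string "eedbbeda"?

S₀ = ε-closure({0}) = {0}
'e' @ 1: {1,2}
'e' @ 2: {3,4,6,8}
'd' @ 3: {5,9}  ✓accept
'b' @ 4: {}  — state set empty
rest 'beda' ignored (set empty)
final: {}; accept 5 not in set

Answer: REJECT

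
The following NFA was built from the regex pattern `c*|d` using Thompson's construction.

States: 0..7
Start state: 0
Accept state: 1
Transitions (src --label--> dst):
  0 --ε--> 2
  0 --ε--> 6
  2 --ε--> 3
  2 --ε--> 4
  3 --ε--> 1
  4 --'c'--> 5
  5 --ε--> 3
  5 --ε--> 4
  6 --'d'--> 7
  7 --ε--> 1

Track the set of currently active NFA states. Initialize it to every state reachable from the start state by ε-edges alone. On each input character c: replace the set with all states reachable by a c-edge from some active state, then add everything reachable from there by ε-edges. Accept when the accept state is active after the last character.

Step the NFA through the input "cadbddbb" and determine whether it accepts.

initial (ε-close {0}): {0,1,2,3,4,6}
'c' @ 1: {1,3,4,5}  ✓accept
'a' @ 2: {}  — state set empty
rest 'dbddbb' ignored (set empty)
after full input: {}  (accept=1 not in)

Answer: REJECT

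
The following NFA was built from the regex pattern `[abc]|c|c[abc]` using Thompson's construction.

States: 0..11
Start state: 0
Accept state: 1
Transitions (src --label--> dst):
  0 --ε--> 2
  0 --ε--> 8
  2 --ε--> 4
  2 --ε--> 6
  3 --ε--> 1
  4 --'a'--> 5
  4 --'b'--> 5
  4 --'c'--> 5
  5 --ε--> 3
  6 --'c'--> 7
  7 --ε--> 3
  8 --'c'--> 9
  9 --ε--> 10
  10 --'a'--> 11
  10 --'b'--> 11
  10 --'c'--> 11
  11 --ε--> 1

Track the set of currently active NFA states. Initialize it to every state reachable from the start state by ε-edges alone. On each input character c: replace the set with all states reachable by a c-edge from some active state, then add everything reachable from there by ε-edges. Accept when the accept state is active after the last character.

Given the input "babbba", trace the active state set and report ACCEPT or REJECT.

S₀ = ε-closure({0}) = {0,2,4,6,8}
'b' @ 1: {1,3,5}  [accepting]
'a' @ 2: {}  — dead — no transitions
rest 'bbba' ignored (set empty)
final: {}; accept 1 not in set

Answer: REJECT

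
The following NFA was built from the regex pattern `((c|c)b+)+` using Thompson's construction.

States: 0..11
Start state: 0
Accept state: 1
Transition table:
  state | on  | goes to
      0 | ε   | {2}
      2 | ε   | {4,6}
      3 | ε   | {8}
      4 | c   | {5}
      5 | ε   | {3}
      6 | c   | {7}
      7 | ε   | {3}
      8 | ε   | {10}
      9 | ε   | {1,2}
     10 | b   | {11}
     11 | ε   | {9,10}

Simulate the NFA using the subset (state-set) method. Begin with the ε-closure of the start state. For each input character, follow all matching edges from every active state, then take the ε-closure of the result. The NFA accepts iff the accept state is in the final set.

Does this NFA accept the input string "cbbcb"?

start: ε-closure({0}) = {0,2,4,6}
'c' @ 1: {3,5,7,8,10}
'b' @ 2: {1,2,4,6,9,10,11}  (accept∈set)
'b' @ 3: {1,2,4,6,9,10,11}  (accept∈set)
'c' @ 4: {3,5,7,8,10}
'b' @ 5: {1,2,4,6,9,10,11}  (accept∈set)
final: {1,2,4,6,9,10,11}; accept 1 in set

Answer: ACCEPT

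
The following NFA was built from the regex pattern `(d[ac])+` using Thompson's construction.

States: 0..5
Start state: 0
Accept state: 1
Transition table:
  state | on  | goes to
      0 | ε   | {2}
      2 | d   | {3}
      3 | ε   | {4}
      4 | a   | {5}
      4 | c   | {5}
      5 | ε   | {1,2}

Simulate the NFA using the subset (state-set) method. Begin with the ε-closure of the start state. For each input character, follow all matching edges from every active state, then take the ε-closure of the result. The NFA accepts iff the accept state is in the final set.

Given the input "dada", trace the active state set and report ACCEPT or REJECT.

start: ε-closure({0}) = {0,2}
'd' @ 1: {3,4}
'a' @ 2: {1,2,5}  (accept∈set)
'd' @ 3: {3,4}
'a' @ 4: {1,2,5}  (accept∈set)
final: {1,2,5}; accept 1 in set

Answer: ACCEPT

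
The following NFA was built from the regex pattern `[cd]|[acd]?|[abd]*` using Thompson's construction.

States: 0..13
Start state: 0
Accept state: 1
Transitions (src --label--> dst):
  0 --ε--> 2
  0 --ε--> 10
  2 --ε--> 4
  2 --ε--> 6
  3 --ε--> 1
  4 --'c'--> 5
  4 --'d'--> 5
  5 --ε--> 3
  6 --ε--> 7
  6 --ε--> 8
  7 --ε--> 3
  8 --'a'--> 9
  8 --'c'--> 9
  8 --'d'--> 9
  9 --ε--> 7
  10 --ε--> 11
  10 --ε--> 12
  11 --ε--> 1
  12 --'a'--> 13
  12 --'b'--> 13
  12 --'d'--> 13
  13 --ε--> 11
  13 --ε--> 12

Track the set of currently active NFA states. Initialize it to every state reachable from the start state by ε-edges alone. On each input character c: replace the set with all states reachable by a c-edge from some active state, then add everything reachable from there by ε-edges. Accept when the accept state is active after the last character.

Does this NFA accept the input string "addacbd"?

start: ε-closure({0}) = {0,1,2,3,4,6,7,8,10,11,12}
'a' @ 1: {1,3,7,9,11,12,13}  [accepting]
'd' @ 2: {1,11,12,13}  [accepting]
'd' @ 3: {1,11,12,13}  [accepting]
'a' @ 4: {1,11,12,13}  [accepting]
'c' @ 5: {}  — state set empty
rest 'bd' ignored (set empty)
final: {}; accept 1 not in set

Answer: REJECT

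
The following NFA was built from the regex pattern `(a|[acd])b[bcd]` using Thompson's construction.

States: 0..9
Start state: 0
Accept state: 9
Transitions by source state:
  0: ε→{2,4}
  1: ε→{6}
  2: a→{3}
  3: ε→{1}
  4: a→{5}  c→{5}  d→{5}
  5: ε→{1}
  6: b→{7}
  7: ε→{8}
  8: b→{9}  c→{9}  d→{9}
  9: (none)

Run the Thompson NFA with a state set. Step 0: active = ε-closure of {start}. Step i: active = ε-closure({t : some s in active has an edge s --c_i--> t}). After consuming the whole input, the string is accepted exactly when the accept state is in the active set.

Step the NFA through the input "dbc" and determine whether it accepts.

initial (ε-close {0}): {0,2,4}
'd' @ 1: {1,5,6}
'b' @ 2: {7,8}
'c' @ 3: {9}  [accepting]
end set {9} — state 9 in

Answer: ACCEPT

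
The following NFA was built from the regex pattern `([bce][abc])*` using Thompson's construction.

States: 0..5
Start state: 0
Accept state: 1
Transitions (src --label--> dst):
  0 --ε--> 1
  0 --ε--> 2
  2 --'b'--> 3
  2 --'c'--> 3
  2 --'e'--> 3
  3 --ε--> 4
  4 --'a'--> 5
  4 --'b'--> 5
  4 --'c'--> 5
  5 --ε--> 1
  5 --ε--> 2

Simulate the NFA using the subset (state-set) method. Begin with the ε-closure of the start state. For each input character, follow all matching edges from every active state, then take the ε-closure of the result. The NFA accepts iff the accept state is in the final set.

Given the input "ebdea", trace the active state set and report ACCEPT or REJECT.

start: ε-closure({0}) = {0,1,2}
'e' @ 1: {3,4}
'b' @ 2: {1,2,5}  ✓accept
'd' @ 3: {}  — no active states
rest 'ea' ignored (set empty)
end set {} — state 1 not in

Answer: REJECT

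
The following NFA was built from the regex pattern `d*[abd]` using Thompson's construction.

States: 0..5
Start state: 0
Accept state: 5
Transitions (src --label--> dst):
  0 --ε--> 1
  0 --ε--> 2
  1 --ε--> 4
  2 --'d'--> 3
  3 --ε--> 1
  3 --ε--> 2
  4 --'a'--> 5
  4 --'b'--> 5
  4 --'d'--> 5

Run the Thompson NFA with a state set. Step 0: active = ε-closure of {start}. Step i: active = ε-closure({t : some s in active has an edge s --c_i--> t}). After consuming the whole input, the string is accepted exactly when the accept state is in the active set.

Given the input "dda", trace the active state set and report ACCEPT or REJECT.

S₀ = ε-closure({0}) = {0,1,2,4}
'd' @ 1: {1,2,3,4,5}  (accept∈set)
'd' @ 2: {1,2,3,4,5}  (accept∈set)
'a' @ 3: {5}  (accept∈set)
final: {5}; accept 5 in set

Answer: ACCEPT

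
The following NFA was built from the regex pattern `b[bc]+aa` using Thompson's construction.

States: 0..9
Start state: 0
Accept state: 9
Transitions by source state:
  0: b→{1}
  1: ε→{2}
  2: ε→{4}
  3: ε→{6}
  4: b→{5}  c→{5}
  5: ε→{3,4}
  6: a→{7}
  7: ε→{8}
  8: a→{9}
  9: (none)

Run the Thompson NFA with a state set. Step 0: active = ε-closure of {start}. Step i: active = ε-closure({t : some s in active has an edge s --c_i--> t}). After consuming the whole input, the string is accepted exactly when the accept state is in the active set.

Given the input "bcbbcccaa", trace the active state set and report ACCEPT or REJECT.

start: ε-closure({0}) = {0}
'b' @ 1: {1,2,4}
'c' @ 2: {3,4,5,6}
'b' @ 3: {3,4,5,6}
'b' @ 4: {3,4,5,6}
'c' @ 5: {3,4,5,6}
'c' @ 6: {3,4,5,6}
'c' @ 7: {3,4,5,6}
'a' @ 8: {7,8}
'a' @ 9: {9}  [accepting]
final: {9}; accept 9 in set

Answer: ACCEPT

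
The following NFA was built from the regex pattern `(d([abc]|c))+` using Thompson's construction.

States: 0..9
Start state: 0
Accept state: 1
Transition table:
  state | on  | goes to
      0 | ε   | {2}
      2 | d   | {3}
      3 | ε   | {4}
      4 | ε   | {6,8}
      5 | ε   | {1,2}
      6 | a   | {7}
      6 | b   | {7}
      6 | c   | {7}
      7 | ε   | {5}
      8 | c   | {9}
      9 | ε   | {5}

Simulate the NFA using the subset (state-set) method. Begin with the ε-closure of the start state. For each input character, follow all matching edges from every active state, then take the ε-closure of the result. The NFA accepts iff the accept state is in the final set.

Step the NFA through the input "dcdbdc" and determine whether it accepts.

Answer: ACCEPT

Derivation:
start: ε-closure({0}) = {0,2}
'd' @ 1: {3,4,6,8}
'c' @ 2: {1,2,5,7,9}  [accepting]
'd' @ 3: {3,4,6,8}
'b' @ 4: {1,2,5,7}  [accepting]
'd' @ 5: {3,4,6,8}
'c' @ 6: {1,2,5,7,9}  [accepting]
end set {1,2,5,7,9} — state 1 in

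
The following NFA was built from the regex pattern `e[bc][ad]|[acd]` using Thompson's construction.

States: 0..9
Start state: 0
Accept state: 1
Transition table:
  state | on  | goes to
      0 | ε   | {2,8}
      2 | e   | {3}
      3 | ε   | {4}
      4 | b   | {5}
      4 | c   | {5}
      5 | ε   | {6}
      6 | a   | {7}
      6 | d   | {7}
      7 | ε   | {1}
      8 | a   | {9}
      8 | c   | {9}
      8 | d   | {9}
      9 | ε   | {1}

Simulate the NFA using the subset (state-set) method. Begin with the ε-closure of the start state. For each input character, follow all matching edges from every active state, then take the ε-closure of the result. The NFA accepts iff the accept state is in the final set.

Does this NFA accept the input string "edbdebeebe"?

Answer: REJECT

Steps:
initial (ε-close {0}): {0,2,8}
'e' @ 1: {3,4}
'd' @ 2: {}  — dead — no transitions
rest 'bdebeebe' ignored (set empty)
final: {}; accept 1 not in set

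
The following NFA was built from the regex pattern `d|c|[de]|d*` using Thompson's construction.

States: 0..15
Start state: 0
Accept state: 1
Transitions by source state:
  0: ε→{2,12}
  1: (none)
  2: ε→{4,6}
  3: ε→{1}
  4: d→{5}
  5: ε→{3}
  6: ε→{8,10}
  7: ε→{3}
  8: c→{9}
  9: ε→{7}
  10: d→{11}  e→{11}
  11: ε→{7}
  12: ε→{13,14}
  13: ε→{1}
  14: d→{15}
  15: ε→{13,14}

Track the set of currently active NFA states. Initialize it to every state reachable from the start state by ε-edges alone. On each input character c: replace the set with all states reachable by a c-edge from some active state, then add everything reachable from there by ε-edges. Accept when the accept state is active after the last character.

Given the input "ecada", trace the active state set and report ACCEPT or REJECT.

Answer: REJECT

Trace:
start: ε-closure({0}) = {0,1,2,4,6,8,10,12,13,14}
'e' @ 1: {1,3,7,11}  (accept∈set)
'c' @ 2: {}  — dead — no transitions
rest 'ada' ignored (set empty)
end set {} — state 1 not in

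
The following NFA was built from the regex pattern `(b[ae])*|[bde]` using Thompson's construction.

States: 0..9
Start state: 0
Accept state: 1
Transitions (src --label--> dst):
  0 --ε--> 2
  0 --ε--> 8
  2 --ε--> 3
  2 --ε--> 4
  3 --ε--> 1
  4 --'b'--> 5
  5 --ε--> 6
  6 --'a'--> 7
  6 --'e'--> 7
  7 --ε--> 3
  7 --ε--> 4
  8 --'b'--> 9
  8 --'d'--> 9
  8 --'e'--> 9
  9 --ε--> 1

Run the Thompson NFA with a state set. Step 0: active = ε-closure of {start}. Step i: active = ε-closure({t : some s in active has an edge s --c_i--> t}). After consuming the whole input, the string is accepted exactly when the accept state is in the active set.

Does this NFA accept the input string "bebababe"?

Answer: ACCEPT

Steps:
start: ε-closure({0}) = {0,1,2,3,4,8}
'b' @ 1: {1,5,6,9}  (accept∈set)
'e' @ 2: {1,3,4,7}  (accept∈set)
'b' @ 3: {5,6}
'a' @ 4: {1,3,4,7}  (accept∈set)
'b' @ 5: {5,6}
'a' @ 6: {1,3,4,7}  (accept∈set)
'b' @ 7: {5,6}
'e' @ 8: {1,3,4,7}  (accept∈set)
final: {1,3,4,7}; accept 1 in set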